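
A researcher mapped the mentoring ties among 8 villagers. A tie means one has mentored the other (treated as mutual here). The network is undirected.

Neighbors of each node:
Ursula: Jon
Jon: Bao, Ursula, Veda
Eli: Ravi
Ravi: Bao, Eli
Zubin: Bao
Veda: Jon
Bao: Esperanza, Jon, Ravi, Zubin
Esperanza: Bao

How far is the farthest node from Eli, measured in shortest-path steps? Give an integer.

4

Distances from Eli: Bao:2, Esperanza:3, Jon:3, Ravi:1, Ursula:4, Veda:4, Zubin:3.
The largest is 4 (to Veda and Ursula), so the eccentricity of Eli is 4.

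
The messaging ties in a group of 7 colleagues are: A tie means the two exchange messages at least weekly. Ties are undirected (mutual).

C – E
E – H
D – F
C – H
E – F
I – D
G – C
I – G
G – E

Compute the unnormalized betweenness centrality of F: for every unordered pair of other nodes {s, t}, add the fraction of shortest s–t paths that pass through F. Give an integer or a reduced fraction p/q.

5/2

Pairs whose geodesics pass through F — C–D: 1/2; H–D: 1; E–D: 1.
All other pairs contribute 0.
Summing the contributions gives betweenness(F) = 5/2.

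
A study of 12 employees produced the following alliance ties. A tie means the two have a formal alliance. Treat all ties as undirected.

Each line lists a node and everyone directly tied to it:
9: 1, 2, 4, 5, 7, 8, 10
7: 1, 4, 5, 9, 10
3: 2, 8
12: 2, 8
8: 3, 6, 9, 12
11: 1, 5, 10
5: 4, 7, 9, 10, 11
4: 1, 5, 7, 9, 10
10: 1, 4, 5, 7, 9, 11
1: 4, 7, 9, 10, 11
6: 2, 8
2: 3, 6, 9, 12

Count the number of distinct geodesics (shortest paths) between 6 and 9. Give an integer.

The shortest distance is 2. The length-2 paths are: 6–8–9; 6–2–9.
That gives 2 distinct shortest paths.

2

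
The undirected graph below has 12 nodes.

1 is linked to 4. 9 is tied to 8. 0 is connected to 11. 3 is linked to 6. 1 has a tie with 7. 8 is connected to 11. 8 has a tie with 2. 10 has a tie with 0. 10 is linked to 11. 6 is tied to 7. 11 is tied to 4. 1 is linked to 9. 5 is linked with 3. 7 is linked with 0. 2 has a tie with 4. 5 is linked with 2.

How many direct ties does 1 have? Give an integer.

1 is directly tied to 4, 7, and 9. That is 3 neighbors, so the degree of 1 is 3.

3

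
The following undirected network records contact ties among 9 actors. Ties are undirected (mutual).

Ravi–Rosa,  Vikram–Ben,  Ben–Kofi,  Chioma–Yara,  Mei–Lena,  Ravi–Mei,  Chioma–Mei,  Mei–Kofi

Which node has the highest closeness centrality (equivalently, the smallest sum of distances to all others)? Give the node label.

Mei

Farness (sum of distances to all others) for each node — Ben:21, Chioma:18, Kofi:16, Lena:20, Mei:13, Ravi:18, Rosa:25, Vikram:28, Yara:25.
The smallest farness is 13, for Mei, so Mei has the highest closeness.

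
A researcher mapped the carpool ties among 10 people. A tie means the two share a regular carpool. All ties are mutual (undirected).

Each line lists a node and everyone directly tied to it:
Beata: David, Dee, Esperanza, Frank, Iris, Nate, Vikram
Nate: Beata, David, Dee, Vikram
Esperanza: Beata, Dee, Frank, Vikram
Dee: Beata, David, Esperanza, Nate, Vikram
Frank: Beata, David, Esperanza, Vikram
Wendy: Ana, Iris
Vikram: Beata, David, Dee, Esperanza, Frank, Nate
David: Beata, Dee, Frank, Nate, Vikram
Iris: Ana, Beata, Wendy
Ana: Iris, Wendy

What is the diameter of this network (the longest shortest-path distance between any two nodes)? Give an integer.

Eccentricity of each node (its greatest distance to any other): Ana:3, Beata:2, David:3, Dee:3, Esperanza:3, Frank:3, Iris:2, Nate:3, Vikram:3, Wendy:3.
The maximum eccentricity is 3, realized for instance by the pair Wendy–Vikram via Wendy – Iris – Beata – Vikram. So the diameter is 3.

3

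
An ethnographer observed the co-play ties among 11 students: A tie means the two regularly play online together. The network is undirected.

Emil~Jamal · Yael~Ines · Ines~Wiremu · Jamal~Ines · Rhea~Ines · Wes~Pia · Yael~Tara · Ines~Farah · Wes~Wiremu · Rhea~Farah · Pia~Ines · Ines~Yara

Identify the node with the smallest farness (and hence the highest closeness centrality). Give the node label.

Farness (sum of distances to all others) for each node — Emil:29, Farah:21, Ines:13, Jamal:20, Pia:20, Rhea:21, Tara:29, Wes:27, Wiremu:20, Yael:20, Yara:22.
The smallest farness is 13, for Ines, so Ines has the highest closeness.

Ines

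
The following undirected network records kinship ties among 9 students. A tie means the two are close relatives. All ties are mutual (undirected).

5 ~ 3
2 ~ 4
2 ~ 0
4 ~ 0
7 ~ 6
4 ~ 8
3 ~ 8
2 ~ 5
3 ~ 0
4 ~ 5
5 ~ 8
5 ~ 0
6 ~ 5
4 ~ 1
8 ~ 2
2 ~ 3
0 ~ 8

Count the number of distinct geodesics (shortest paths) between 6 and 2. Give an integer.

The shortest distance is 2, and the only length-2 path is 6–5–2. So there is exactly 1 shortest path.

1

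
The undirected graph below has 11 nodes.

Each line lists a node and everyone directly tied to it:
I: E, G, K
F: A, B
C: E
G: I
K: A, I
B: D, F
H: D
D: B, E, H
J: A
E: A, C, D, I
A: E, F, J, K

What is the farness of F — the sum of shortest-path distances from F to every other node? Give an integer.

23

Distances from F: A:1, B:1, C:3, D:2, E:2, G:4, H:3, I:3, J:2, K:2.
Sum = 1 + 1 + 3 + 2 + 2 + 4 + 3 + 3 + 2 + 2 = 23.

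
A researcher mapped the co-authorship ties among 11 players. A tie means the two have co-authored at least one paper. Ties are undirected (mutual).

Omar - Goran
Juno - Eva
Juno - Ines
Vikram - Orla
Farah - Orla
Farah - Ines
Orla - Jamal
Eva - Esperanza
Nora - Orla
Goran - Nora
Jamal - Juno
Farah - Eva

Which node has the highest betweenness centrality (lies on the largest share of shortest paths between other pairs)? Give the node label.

Unnormalized betweenness of each node: Esperanza:0, Eva:19/2, Farah:16, Goran:9, Ines:1/2, Jamal:5, Juno:4, Nora:16, Omar:0, Orla:28, Vikram:0.
Orla has the largest value, 28, making it the main broker — the node through which the most shortest paths run.

Orla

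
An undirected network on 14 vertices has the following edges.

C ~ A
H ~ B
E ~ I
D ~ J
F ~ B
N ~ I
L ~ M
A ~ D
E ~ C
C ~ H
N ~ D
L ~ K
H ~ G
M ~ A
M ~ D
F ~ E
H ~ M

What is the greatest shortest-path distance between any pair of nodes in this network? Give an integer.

Eccentricity of each node (its greatest distance to any other): A:3, B:4, C:4, D:4, E:5, F:5, G:4, H:3, I:5, J:5, K:5, L:4, M:3, N:4.
The maximum eccentricity is 5, realized for instance by the pair K–E via K – L – M – H – C – E. So the diameter is 5.

5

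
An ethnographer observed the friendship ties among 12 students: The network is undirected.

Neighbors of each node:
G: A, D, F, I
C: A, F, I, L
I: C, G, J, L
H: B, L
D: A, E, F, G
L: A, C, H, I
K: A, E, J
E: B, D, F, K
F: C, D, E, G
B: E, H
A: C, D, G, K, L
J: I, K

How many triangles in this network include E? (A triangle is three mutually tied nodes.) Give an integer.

1

E's neighbors: B, D, F, and K.
Neighbor pairs that are themselves tied: E–D–F. Each forms one triangle with E, for 1 in total.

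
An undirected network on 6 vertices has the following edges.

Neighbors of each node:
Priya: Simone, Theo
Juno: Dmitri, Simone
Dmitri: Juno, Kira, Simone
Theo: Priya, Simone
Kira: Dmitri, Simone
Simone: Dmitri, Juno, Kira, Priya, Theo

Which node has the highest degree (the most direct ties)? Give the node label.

Simone

Degrees — Dmitri:3, Juno:2, Kira:2, Priya:2, Simone:5, Theo:2.
The maximum is 5, attained only by Simone.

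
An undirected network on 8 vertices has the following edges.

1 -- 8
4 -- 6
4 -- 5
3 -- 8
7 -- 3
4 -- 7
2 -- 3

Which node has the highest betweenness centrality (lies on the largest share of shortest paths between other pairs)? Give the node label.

Unnormalized betweenness of each node: 1:0, 2:0, 3:14, 4:11, 5:0, 6:0, 7:12, 8:6.
3 has the largest value, 14, making it the main broker — the node through which the most shortest paths run.

3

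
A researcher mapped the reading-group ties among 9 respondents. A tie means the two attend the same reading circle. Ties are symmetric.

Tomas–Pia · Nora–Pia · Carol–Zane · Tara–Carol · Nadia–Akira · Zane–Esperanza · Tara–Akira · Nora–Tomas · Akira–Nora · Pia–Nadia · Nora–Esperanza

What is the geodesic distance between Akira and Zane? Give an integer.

One shortest route is Akira – Nora – Esperanza – Zane, which uses 3 edges, and at distance 2 from Akira we only reach {Carol, Esperanza, Pia, Tomas}, which does not include Zane. So d(Akira,Zane) = 3.

3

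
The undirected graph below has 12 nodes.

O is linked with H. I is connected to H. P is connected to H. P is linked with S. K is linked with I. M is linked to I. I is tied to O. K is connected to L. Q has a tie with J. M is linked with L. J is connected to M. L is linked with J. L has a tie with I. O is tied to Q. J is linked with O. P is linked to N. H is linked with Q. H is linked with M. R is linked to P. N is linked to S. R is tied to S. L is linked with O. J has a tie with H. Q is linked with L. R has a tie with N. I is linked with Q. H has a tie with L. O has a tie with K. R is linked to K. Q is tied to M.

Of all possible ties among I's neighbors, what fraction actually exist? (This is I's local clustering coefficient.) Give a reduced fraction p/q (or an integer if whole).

11/15

I's neighbors: H, K, L, M, O, and Q (k = 6).
Possible neighbor pairs: C(6,2) = 15. Edges among them: H–L, H–M, H–O, H–Q, K–L, K–O, L–M, L–O, L–Q, M–Q, O–Q → e = 11.
Clustering(I) = 11/15.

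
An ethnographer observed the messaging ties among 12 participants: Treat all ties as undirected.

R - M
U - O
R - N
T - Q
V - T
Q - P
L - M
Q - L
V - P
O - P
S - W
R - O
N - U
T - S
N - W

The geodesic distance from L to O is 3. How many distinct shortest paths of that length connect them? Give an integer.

The shortest distance is 3. The length-3 paths are: L–M–R–O; L–Q–P–O.
That gives 2 distinct shortest paths.

2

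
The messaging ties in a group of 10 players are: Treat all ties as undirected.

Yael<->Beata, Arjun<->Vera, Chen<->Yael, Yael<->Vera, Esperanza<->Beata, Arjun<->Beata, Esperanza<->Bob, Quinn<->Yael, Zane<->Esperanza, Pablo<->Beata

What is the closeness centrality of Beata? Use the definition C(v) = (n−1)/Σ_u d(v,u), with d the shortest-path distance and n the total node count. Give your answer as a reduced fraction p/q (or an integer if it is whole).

9/14

Distances from Beata: Arjun:1, Bob:2, Chen:2, Esperanza:1, Pablo:1, Quinn:2, Vera:2, Yael:1, Zane:2. Sum = 14.
n = 10, so closeness = 9/14.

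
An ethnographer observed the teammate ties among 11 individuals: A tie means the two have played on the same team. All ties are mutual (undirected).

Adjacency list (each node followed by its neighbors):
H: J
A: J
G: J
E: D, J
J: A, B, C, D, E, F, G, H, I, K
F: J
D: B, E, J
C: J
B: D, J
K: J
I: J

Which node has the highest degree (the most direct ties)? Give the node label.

J

Degrees — A:1, B:2, C:1, D:3, E:2, F:1, G:1, H:1, I:1, J:10, K:1.
The maximum is 10, attained only by J.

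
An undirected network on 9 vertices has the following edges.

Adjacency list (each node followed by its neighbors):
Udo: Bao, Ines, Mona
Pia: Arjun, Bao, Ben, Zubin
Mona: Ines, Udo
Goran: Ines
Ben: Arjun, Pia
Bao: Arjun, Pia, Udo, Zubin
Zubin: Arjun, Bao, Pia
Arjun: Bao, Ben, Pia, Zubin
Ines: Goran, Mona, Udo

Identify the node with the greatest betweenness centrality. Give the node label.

Unnormalized betweenness of each node: Arjun:3, Bao:16, Ben:0, Goran:0, Ines:7, Mona:0, Pia:3, Udo:15, Zubin:0.
Bao has the largest value, 16, making it the main broker — the node through which the most shortest paths run.

Bao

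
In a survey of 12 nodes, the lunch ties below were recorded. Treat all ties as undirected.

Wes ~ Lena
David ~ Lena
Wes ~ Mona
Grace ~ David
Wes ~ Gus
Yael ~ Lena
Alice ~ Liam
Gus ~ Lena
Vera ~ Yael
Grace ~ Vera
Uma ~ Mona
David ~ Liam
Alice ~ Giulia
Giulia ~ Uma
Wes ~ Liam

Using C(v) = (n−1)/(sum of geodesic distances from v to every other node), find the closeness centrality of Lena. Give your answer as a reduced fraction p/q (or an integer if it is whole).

1/2

Distances from Lena: Alice:3, David:1, Giulia:4, Grace:2, Gus:1, Liam:2, Mona:2, Uma:3, Vera:2, Wes:1, Yael:1. Sum = 22.
n = 12, so closeness = 11/22 = 1/2.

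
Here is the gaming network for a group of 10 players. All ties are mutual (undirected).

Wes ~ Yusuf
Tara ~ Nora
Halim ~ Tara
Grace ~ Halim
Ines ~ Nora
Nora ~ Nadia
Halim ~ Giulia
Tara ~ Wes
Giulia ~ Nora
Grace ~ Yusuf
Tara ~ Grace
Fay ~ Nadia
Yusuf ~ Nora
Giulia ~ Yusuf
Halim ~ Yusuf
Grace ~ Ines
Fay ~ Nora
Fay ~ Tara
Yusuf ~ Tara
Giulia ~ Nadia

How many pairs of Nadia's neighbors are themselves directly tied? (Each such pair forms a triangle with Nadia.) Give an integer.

Nadia's neighbors: Fay, Giulia, and Nora.
Neighbor pairs that are themselves tied: Nadia–Fay–Nora; Nadia–Giulia–Nora. Each forms one triangle with Nadia, for 2 in total.

2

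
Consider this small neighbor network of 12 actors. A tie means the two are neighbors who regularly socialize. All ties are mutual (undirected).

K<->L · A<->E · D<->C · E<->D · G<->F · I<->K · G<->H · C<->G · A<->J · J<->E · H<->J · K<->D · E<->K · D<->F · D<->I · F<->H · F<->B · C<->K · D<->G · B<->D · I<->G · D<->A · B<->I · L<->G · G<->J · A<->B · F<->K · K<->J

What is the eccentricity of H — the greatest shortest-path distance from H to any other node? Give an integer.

Distances from H: A:2, B:2, C:2, D:2, E:2, F:1, G:1, I:2, J:1, K:2, L:2.
The largest is 2 (to B, D, K, I, C, L, A, and E), so the eccentricity of H is 2.

2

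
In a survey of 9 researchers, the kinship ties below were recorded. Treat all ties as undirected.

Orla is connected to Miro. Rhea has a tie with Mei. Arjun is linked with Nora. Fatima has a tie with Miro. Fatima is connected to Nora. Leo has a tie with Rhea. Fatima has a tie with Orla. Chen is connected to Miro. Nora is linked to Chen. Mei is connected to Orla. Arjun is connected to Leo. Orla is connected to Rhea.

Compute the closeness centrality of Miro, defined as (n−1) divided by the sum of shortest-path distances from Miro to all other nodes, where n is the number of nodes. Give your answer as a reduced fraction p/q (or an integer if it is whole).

Distances from Miro: Arjun:3, Chen:1, Fatima:1, Leo:3, Mei:2, Nora:2, Orla:1, Rhea:2. Sum = 15.
n = 9, so closeness = 8/15.

8/15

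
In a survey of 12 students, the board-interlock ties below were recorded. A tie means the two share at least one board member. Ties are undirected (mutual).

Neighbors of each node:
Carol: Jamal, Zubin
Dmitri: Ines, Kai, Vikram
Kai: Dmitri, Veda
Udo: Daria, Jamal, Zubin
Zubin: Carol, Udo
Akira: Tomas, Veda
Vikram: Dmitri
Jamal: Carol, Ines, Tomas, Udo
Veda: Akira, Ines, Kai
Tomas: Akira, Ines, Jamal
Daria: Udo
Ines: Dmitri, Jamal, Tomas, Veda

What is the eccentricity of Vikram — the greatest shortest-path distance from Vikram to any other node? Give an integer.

Distances from Vikram: Akira:4, Carol:4, Daria:5, Dmitri:1, Ines:2, Jamal:3, Kai:2, Tomas:3, Udo:4, Veda:3, Zubin:5.
The largest is 5 (to Zubin and Daria), so the eccentricity of Vikram is 5.

5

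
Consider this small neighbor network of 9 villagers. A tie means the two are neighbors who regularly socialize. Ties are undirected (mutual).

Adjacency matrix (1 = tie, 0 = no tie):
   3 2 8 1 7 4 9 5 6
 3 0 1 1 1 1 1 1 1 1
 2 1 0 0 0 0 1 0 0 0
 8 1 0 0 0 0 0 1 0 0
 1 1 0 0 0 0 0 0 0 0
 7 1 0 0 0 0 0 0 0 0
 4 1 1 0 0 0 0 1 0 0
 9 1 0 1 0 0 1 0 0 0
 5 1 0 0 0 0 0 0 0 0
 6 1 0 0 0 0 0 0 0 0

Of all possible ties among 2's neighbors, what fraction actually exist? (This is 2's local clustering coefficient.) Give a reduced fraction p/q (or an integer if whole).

1

2's neighbors: 3 and 4 (k = 2).
Possible neighbor pairs: C(2,2) = 1. Edges among them: 3–4 → e = 1.
Clustering(2) = 1/1.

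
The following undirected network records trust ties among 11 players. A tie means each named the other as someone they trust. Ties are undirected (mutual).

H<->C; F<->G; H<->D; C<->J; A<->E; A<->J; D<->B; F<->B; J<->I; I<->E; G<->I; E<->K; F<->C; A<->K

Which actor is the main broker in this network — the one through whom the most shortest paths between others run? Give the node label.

C

Unnormalized betweenness of each node: A:41/6, B:17/6, C:97/6, D:1, E:4, F:65/6, G:35/6, H:31/6, I:55/6, J:91/6, K:0.
C has the largest value, 97/6, making it the main broker — the node through which the most shortest paths run.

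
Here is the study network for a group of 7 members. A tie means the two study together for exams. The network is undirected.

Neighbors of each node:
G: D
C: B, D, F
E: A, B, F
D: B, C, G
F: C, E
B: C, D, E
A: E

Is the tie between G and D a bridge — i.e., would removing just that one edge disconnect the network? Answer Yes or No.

Without the G–D edge there is no alternate route between G and D, so the network disconnects. It is a bridge.

Yes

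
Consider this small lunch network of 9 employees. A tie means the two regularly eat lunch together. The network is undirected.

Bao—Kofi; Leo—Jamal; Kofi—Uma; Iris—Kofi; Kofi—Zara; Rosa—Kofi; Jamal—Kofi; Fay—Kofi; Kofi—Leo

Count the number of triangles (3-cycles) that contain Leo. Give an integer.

1

Leo's neighbors: Jamal and Kofi.
Neighbor pairs that are themselves tied: Leo–Jamal–Kofi. Each forms one triangle with Leo, for 1 in total.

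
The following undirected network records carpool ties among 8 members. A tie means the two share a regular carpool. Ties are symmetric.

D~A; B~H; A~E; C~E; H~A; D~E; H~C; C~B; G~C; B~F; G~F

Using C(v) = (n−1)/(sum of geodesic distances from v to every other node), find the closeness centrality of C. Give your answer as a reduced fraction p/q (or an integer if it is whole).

7/10

Distances from C: A:2, B:1, D:2, E:1, F:2, G:1, H:1. Sum = 10.
n = 8, so closeness = 7/10.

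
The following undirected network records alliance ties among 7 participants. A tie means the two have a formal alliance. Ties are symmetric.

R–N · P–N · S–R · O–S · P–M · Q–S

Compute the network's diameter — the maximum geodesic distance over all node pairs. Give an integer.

Eccentricity of each node (its greatest distance to any other): M:5, N:3, O:5, P:4, Q:5, R:3, S:4.
The maximum eccentricity is 5, realized for instance by the pair M–Q via M – P – N – R – S – Q. So the diameter is 5.

5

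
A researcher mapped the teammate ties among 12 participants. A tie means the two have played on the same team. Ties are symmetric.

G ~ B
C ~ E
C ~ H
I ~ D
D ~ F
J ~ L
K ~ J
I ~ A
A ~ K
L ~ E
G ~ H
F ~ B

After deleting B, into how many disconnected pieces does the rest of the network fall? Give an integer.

B's neighbors (F and G) remain reachable from one another through other ties, so the rest of the network stays in one piece.

1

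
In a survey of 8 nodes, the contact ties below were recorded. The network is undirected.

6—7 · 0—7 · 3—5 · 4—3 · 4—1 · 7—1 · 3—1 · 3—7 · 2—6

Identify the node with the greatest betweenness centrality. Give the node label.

Unnormalized betweenness of each node: 0:0, 1:2, 2:0, 3:8, 4:0, 5:0, 6:6, 7:14.
7 has the largest value, 14, making it the main broker — the node through which the most shortest paths run.

7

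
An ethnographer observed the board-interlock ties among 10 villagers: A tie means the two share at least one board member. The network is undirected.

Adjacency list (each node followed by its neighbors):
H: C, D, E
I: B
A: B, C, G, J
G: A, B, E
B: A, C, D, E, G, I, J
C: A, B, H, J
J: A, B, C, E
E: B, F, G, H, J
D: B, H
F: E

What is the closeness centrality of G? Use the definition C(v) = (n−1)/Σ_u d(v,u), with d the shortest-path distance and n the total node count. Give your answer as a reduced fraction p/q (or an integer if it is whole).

Distances from G: A:1, B:1, C:2, D:2, E:1, F:2, H:2, I:2, J:2. Sum = 15.
n = 10, so closeness = 9/15 = 3/5.

3/5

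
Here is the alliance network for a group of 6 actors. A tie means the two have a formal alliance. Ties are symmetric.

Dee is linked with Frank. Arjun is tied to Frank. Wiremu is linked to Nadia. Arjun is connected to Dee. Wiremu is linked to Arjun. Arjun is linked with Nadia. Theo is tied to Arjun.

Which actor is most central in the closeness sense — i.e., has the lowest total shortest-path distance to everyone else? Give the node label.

Arjun

Farness (sum of distances to all others) for each node — Arjun:5, Dee:8, Frank:8, Nadia:8, Theo:9, Wiremu:8.
The smallest farness is 5, for Arjun, so Arjun has the highest closeness.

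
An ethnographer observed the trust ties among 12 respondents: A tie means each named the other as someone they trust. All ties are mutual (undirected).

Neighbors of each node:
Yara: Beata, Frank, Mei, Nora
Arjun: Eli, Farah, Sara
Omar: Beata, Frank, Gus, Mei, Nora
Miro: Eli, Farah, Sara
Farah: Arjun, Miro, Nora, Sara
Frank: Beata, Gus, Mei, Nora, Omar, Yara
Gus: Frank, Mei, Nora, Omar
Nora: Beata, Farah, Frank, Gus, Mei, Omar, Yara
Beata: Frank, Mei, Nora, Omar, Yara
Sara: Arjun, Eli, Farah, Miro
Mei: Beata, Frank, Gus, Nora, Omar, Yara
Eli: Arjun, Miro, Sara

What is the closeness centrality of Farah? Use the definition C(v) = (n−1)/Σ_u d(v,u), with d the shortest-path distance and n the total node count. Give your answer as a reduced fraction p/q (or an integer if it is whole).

11/18

Distances from Farah: Arjun:1, Beata:2, Eli:2, Frank:2, Gus:2, Mei:2, Miro:1, Nora:1, Omar:2, Sara:1, Yara:2. Sum = 18.
n = 12, so closeness = 11/18.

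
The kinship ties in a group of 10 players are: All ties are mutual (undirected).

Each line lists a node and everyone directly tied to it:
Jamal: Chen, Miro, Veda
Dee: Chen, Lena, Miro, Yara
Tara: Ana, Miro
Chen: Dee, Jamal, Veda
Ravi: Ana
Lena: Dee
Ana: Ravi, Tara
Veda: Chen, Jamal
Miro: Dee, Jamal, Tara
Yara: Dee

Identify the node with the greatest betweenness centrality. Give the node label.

Unnormalized betweenness of each node: Ana:8, Chen:9/2, Dee:17, Jamal:6, Lena:0, Miro:39/2, Ravi:0, Tara:14, Veda:0, Yara:0.
Miro has the largest value, 39/2, making it the main broker — the node through which the most shortest paths run.

Miro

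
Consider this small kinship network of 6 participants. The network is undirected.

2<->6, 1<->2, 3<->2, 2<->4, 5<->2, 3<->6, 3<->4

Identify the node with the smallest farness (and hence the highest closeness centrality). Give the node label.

2

Farness (sum of distances to all others) for each node — 1:9, 2:5, 3:7, 4:8, 5:9, 6:8.
The smallest farness is 5, for 2, so 2 has the highest closeness.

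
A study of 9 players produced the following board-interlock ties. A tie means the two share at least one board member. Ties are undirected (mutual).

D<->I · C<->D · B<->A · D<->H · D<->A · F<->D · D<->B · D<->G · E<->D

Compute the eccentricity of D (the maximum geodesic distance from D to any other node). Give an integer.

Distances from D: A:1, B:1, C:1, E:1, F:1, G:1, H:1, I:1.
The largest is 1 (to I, C, G, E, H, B, A, and F), so the eccentricity of D is 1.

1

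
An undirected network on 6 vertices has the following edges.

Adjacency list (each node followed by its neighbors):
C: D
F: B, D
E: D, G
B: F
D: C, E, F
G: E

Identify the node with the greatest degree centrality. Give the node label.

D

Degrees — B:1, C:1, D:3, E:2, F:2, G:1.
The maximum is 3, attained only by D.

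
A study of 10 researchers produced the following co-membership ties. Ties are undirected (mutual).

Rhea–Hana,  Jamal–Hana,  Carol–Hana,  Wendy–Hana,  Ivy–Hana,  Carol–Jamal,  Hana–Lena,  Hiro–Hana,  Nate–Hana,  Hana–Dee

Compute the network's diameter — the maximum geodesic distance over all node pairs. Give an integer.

2

Eccentricity of each node (its greatest distance to any other): Carol:2, Dee:2, Hana:1, Hiro:2, Ivy:2, Jamal:2, Lena:2, Nate:2, Rhea:2, Wendy:2.
The maximum eccentricity is 2, realized for instance by the pair Jamal–Wendy via Jamal – Hana – Wendy. So the diameter is 2.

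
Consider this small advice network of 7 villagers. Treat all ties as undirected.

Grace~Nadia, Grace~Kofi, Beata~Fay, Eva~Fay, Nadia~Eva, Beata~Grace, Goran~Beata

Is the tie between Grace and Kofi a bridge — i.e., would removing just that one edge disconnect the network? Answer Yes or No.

Yes

Without the Grace–Kofi edge there is no alternate route between Grace and Kofi, so the network disconnects. It is a bridge.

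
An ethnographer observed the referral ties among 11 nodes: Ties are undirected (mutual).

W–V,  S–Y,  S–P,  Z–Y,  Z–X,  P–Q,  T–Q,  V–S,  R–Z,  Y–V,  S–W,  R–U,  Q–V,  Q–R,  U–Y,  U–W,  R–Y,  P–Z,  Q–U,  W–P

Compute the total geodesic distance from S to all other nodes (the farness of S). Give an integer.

18

Distances from S: P:1, Q:2, R:2, T:3, U:2, V:1, W:1, X:3, Y:1, Z:2.
Sum = 1 + 2 + 2 + 3 + 2 + 1 + 1 + 3 + 1 + 2 = 18.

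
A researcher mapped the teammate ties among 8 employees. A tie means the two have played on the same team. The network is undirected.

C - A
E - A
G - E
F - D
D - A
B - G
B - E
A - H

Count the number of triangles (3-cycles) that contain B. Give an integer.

B's neighbors: E and G.
Neighbor pairs that are themselves tied: B–E–G. Each forms one triangle with B, for 1 in total.

1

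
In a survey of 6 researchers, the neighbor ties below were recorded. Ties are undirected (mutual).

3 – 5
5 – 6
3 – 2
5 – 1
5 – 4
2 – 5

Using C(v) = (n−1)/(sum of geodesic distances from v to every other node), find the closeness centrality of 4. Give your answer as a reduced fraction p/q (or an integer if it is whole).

5/9

Distances from 4: 1:2, 2:2, 3:2, 5:1, 6:2. Sum = 9.
n = 6, so closeness = 5/9.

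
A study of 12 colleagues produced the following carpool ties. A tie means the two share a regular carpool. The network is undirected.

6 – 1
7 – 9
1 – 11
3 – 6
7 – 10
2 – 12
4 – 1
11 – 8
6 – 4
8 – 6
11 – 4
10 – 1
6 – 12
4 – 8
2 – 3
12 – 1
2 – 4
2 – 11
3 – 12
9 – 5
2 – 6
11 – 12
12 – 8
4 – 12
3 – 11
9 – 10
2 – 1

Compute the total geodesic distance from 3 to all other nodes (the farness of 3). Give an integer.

Distances from 3: 1:2, 2:1, 4:2, 5:5, 6:1, 7:4, 8:2, 9:4, 10:3, 11:1, 12:1.
Sum = 2 + 1 + 2 + 5 + 1 + 4 + 2 + 4 + 3 + 1 + 1 = 26.

26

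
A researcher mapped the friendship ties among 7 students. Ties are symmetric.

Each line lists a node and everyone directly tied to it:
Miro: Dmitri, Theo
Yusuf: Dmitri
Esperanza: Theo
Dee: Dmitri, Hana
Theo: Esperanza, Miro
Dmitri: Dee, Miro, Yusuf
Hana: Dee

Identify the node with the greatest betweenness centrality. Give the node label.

Unnormalized betweenness of each node: Dee:5, Dmitri:11, Esperanza:0, Hana:0, Miro:8, Theo:5, Yusuf:0.
Dmitri has the largest value, 11, making it the main broker — the node through which the most shortest paths run.

Dmitri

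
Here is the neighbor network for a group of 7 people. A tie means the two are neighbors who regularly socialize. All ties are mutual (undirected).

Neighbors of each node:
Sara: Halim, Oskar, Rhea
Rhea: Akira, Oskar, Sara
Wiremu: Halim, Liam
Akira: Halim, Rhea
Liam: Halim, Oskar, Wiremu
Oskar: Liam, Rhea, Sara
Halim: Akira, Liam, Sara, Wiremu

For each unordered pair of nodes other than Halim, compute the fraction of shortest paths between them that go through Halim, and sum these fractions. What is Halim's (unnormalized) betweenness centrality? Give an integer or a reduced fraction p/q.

Pairs whose geodesics pass through Halim — Sara–Akira: 1/2; Sara–Wiremu: 1; Sara–Liam: 1/2; Rhea–Wiremu: 2/3; Akira–Wiremu: 1; Akira–Liam: 1.
All other pairs contribute 0.
Summing the contributions gives betweenness(Halim) = 14/3.

14/3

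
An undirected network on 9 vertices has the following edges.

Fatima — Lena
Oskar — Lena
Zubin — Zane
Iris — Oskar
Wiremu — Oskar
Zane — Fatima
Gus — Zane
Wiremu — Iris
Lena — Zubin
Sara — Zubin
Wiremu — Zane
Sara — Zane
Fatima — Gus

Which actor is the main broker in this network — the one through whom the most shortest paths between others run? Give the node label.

Unnormalized betweenness of each node: Fatima:2, Gus:0, Iris:0, Lena:9/2, Oskar:3, Sara:0, Wiremu:6, Zane:23/2, Zubin:2.
Zane has the largest value, 23/2, making it the main broker — the node through which the most shortest paths run.

Zane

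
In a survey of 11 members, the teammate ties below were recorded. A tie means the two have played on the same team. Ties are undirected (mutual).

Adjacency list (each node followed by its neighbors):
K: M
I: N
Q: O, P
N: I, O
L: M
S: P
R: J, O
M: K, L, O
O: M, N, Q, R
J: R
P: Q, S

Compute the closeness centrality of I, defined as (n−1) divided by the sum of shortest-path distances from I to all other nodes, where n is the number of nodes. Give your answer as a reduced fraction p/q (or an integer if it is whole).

10/33

Distances from I: J:4, K:4, L:4, M:3, N:1, O:2, P:4, Q:3, R:3, S:5. Sum = 33.
n = 11, so closeness = 10/33.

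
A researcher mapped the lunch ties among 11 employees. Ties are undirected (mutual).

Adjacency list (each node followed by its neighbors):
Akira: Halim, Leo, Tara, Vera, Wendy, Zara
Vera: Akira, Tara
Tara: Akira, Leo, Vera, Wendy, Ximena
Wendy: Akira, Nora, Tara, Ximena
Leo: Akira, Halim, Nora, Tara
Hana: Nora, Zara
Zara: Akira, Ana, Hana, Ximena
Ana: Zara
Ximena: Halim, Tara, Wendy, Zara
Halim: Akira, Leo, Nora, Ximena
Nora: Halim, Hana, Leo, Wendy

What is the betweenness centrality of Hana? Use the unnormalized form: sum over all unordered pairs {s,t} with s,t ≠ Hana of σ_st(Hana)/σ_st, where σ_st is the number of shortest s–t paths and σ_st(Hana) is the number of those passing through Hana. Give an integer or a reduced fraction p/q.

Pairs whose geodesics pass through Hana — Nora–Zara: 1; Nora–Ana: 1.
All other pairs contribute 0.
Summing the contributions gives betweenness(Hana) = 2.

2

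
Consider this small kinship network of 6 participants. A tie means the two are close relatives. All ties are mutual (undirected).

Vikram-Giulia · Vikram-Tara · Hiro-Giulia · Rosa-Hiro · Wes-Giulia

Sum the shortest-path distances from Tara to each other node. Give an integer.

13

Distances from Tara: Giulia:2, Hiro:3, Rosa:4, Vikram:1, Wes:3.
Sum = 2 + 3 + 4 + 1 + 3 = 13.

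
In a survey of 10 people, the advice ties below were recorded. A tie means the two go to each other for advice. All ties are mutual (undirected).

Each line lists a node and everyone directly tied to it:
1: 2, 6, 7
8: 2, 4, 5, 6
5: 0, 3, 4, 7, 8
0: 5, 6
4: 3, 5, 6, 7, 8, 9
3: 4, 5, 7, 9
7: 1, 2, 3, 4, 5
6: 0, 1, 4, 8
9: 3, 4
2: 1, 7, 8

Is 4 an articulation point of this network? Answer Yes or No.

No

Even without 4, every remaining node can still reach every other (the residual graph is connected), so 4 is not a cut vertex.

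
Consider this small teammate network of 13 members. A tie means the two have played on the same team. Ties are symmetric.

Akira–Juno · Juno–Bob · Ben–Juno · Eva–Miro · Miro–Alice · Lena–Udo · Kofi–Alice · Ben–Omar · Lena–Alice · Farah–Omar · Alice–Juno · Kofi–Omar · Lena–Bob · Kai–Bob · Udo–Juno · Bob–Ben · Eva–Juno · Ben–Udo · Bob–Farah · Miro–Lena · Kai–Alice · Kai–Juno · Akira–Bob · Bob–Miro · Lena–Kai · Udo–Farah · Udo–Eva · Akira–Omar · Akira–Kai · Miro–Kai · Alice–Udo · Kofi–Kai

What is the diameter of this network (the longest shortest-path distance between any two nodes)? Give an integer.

Eccentricity of each node (its greatest distance to any other): Akira:2, Alice:2, Ben:2, Bob:2, Eva:3, Farah:2, Juno:2, Kai:2, Kofi:3, Lena:3, Miro:3, Omar:3, Udo:2.
The maximum eccentricity is 3, realized for instance by the pair Miro–Omar via Miro – Bob – Akira – Omar. So the diameter is 3.

3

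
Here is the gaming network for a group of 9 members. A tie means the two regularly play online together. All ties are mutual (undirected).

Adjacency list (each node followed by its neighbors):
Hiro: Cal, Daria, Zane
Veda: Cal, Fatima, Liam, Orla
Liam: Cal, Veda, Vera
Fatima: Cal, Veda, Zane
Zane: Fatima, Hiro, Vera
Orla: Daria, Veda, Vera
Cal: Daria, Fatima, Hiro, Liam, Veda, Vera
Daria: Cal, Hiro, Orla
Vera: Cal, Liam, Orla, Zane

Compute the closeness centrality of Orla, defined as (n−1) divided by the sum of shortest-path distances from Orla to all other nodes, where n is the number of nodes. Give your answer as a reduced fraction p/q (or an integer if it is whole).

8/13

Distances from Orla: Cal:2, Daria:1, Fatima:2, Hiro:2, Liam:2, Veda:1, Vera:1, Zane:2. Sum = 13.
n = 9, so closeness = 8/13.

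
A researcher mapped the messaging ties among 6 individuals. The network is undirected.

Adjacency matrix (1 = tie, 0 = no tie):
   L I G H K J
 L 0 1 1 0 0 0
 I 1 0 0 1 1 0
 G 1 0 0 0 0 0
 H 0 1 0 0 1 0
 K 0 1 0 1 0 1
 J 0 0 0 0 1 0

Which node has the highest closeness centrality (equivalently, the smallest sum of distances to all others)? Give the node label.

Farness (sum of distances to all others) for each node — G:13, H:9, I:7, J:12, K:8, L:9.
The smallest farness is 7, for I, so I has the highest closeness.

I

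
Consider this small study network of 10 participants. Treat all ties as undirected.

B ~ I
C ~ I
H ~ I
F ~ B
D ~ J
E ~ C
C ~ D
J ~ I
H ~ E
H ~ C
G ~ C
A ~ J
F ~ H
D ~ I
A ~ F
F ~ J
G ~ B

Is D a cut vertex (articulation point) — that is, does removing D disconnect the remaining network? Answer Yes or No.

Even without D, every remaining node can still reach every other (the residual graph is connected), so D is not a cut vertex.

No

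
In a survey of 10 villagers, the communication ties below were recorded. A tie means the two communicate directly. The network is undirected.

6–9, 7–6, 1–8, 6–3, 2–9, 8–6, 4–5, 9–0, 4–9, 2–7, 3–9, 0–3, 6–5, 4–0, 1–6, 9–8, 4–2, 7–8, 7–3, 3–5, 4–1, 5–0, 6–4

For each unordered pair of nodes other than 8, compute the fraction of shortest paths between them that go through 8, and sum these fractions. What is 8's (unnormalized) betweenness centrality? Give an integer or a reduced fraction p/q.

Pairs whose geodesics pass through 8 — 7–1: 1/2; 7–9: 1/4; 1–9: 1/3.
All other pairs contribute 0.
Summing the contributions gives betweenness(8) = 13/12.

13/12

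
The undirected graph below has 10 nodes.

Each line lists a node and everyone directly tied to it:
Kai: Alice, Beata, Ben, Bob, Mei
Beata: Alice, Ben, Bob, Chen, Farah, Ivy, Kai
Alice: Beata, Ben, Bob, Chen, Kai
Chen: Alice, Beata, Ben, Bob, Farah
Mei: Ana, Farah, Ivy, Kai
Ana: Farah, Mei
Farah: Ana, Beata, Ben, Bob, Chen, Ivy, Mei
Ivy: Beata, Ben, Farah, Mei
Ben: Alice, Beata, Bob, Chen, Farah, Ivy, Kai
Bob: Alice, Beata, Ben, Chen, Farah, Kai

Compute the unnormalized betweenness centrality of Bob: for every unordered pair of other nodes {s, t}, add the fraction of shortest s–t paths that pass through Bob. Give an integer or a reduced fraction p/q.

19/20

Pairs whose geodesics pass through Bob — Farah–Kai: 1/4; Farah–Alice: 1/4; Chen–Kai: 1/4; Ana–Alice: 1/5.
All other pairs contribute 0.
Summing the contributions gives betweenness(Bob) = 19/20.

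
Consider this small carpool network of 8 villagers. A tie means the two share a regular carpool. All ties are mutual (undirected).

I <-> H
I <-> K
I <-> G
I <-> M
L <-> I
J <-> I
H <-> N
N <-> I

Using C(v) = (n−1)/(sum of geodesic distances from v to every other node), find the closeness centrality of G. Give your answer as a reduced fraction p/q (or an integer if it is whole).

7/13

Distances from G: H:2, I:1, J:2, K:2, L:2, M:2, N:2. Sum = 13.
n = 8, so closeness = 7/13.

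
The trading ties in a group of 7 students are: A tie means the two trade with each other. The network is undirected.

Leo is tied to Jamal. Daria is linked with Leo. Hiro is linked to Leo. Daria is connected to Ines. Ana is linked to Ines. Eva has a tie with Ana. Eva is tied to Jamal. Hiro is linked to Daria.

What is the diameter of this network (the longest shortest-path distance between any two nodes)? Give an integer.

3

Eccentricity of each node (its greatest distance to any other): Ana:3, Daria:3, Eva:3, Hiro:3, Ines:3, Jamal:3, Leo:3.
The maximum eccentricity is 3, realized for instance by the pair Daria–Eva via Daria – Ines – Ana – Eva. So the diameter is 3.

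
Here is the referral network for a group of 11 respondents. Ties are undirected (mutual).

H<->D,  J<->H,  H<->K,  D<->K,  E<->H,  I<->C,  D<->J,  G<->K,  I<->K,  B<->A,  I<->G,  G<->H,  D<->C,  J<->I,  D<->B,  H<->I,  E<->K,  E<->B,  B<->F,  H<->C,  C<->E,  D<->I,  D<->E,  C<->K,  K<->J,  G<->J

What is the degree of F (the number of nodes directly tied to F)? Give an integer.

1

F is directly tied to B. That is 1 neighbor, so the degree of F is 1.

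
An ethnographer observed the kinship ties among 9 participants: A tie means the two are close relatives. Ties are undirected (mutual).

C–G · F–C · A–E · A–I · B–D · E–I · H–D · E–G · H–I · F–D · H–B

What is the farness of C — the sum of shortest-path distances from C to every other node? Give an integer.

Distances from C: A:3, B:3, D:2, E:2, F:1, G:1, H:3, I:3.
Sum = 3 + 3 + 2 + 2 + 1 + 1 + 3 + 3 = 18.

18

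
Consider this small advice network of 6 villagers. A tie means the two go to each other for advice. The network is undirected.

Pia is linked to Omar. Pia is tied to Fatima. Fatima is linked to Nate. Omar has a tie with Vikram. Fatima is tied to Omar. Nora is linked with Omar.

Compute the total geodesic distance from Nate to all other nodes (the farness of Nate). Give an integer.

Distances from Nate: Fatima:1, Nora:3, Omar:2, Pia:2, Vikram:3.
Sum = 1 + 3 + 2 + 2 + 3 = 11.

11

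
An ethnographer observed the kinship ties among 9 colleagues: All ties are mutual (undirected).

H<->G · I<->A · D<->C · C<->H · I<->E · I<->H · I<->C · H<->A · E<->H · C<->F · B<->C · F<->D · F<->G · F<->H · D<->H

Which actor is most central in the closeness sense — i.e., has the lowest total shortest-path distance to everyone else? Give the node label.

Farness (sum of distances to all others) for each node — A:15, B:18, C:11, D:13, E:15, F:12, G:15, H:9, I:12.
The smallest farness is 9, for H, so H has the highest closeness.

H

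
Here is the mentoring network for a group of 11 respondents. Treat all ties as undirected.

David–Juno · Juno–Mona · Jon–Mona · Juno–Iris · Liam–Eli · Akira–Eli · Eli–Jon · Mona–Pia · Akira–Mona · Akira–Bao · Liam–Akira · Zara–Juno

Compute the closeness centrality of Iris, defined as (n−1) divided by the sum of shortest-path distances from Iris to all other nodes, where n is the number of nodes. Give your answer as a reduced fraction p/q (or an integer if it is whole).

Distances from Iris: Akira:3, Bao:4, David:2, Eli:4, Jon:3, Juno:1, Liam:4, Mona:2, Pia:3, Zara:2. Sum = 28.
n = 11, so closeness = 10/28 = 5/14.

5/14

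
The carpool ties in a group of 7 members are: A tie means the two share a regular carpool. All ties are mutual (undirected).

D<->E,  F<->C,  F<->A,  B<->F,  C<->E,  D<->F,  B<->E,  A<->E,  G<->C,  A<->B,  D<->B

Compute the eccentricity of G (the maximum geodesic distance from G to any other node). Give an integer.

3

Distances from G: A:3, B:3, C:1, D:3, E:2, F:2.
The largest is 3 (to B, A, and D), so the eccentricity of G is 3.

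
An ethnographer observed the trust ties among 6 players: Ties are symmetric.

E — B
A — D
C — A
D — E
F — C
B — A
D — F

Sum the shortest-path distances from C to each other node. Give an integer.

9

Distances from C: A:1, B:2, D:2, E:3, F:1.
Sum = 1 + 2 + 2 + 3 + 1 = 9.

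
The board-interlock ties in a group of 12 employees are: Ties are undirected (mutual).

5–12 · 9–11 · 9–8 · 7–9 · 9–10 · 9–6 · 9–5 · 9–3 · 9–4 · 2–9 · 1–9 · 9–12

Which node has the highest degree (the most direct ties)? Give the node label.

Degrees — 1:1, 2:1, 3:1, 4:1, 5:2, 6:1, 7:1, 8:1, 9:11, 10:1, 11:1, 12:2.
The maximum is 11, attained only by 9.

9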